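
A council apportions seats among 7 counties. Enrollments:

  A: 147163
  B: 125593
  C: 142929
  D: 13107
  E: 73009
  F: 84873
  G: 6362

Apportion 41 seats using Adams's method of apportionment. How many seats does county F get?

Standard divisor 593036/41 ≈ 14464.293; standard quotas: A 10.174, B 8.683, C 9.882, D 0.906, E 5.048, F 5.868, G 0.440.
Rounding up gives 11, 9, 10, 1, 6, 6, 1 = 44 seats, so the divisor must be adjusted.
With modified divisor 15800: modified quotas A 9.314, B 7.949, C 9.046, D 0.830, E 4.621, F 5.372, G 0.403.
Rounding up: A 10, B 8, C 10, D 1, E 5, F 6, G 1 (total 41).
F receives 6.

6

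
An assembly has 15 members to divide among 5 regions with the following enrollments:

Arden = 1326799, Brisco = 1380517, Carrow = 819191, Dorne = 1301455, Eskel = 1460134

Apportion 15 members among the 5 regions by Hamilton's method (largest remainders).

Arden 3, Brisco 3, Carrow 2, Dorne 3, Eskel 4

The standard divisor is 6288096/15 ≈ 419206.4.
Standard quotas: Arden 3.1650, Brisco 3.2932, Carrow 1.9541, Dorne 3.1046, Eskel 3.4831.
Lower quotas: Arden 3, Brisco 3, Carrow 1, Dorne 3, Eskel 3 (sum 13, leaving 2 seats).
Remainders in descending order: Carrow 0.9541, Eskel 0.4831, Brisco 0.2932, Arden 0.1650, Dorne 0.1046.
Largest remainders: Carrow, Eskel receive the extra seats.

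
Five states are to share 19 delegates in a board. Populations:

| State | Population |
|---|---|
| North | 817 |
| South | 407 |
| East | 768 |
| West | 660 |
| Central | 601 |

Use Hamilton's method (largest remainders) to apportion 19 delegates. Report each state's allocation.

The standard divisor is 3253/19 ≈ 171.211.
Standard quotas: North 4.772, South 2.377, East 4.486, West 3.855, Central 3.510.
Lower quotas: North 4, South 2, East 4, West 3, Central 3 (sum 16, leaving 3 seats).
Remainders in descending order: West 0.855, North 0.772, Central 0.510, East 0.486, South 0.377.
The surplus seats go to West, North, Central.

North 5; South 2; East 4; West 4; Central 4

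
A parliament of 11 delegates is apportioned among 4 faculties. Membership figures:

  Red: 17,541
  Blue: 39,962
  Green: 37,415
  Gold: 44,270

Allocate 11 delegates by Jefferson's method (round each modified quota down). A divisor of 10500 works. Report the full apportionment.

Red: 1, Blue: 3, Green: 3, Gold: 4

With modified divisor 10500: modified quotas Red 1.671, Blue 3.806, Green 3.563, Gold 4.216.
Rounding down: Red 1, Blue 3, Green 3, Gold 4 (total 11).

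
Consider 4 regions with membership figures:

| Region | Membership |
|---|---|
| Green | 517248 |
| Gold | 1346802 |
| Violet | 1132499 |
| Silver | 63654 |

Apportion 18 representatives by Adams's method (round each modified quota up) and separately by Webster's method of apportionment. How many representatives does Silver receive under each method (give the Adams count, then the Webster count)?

1 and 0

Adams: Green 3, Gold 8, Violet 6, Silver 1.
Webster: Green 3, Gold 8, Violet 7, Silver 0.
Silver gets 1 under Adams and 0 under Webster.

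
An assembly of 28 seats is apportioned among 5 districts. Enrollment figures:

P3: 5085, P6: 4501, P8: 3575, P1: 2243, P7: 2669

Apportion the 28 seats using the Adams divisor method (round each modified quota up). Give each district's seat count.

P3=8; P6=7; P8=5; P1=4; P7=4

Standard divisor 18073/28 ≈ 645.464; standard quotas: P3 7.878, P6 6.973, P8 5.539, P1 3.475, P7 4.135.
Rounding up gives 8, 7, 6, 4, 5 = 30 seats, so the divisor must be adjusted.
With modified divisor 720: modified quotas P3 7.062, P6 6.251, P8 4.965, P1 3.115, P7 3.707.
Rounding up: P3 8, P6 7, P8 5, P1 4, P7 4 (total 28).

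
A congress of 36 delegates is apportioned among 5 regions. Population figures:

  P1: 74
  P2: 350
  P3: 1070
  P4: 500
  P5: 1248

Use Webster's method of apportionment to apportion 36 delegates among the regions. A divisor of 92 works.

P1 1, P2 4, P3 12, P4 5, P5 14

With modified divisor 92: modified quotas P1 0.804, P2 3.804, P3 11.630, P4 5.435, P5 13.565.
Rounding to the nearest integer: P1 1, P2 4, P3 12, P4 5, P5 14 (total 36).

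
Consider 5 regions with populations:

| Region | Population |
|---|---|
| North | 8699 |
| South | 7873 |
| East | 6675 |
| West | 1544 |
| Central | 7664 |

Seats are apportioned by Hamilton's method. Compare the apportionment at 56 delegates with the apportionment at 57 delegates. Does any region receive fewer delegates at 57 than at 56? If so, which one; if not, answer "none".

At 56 seats: North 15, South 14, East 11, West 3, Central 13.
At 57 seats: North 15, South 14, East 12, West 3, Central 13.
No region's allocation decreased.

none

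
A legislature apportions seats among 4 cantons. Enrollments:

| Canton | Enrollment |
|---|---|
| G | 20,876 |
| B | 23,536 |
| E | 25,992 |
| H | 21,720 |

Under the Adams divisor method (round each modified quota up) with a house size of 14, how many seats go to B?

4

Standard divisor 92124/14 ≈ 6580.286; standard quotas: G 3.173, B 3.577, E 3.950, H 3.301.
Rounding up gives 4, 4, 4, 4 = 16 seats, so the divisor must be adjusted.
With modified divisor 7500: modified quotas G 2.783, B 3.138, E 3.466, H 2.896.
Rounding up: G 3, B 4, E 4, H 3 (total 14).
B receives 4.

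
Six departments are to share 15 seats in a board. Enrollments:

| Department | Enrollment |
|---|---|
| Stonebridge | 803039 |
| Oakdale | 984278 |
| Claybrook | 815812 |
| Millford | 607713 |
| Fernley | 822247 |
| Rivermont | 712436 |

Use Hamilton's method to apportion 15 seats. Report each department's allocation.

Stonebridge 2; Oakdale 3; Claybrook 3; Millford 2; Fernley 3; Rivermont 2

Standard divisor: 4745525 ÷ 15 ≈ 316368.333.
Standard quotas: Stonebridge 2.5383, Oakdale 3.1112, Claybrook 2.5787, Millford 1.9209, Fernley 2.5990, Rivermont 2.2519.
Lower quotas: Stonebridge 2, Oakdale 3, Claybrook 2, Millford 1, Fernley 2, Rivermont 2 (sum 12, leaving 3 seats).
Remainders in descending order: Millford 0.9209, Fernley 0.5990, Claybrook 0.5787, Stonebridge 0.5383, Rivermont 0.2519, Oakdale 0.1112.
The surplus seats go to Millford, Fernley, Claybrook.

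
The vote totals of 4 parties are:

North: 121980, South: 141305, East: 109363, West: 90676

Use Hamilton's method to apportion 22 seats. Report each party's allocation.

Standard divisor: 463324 ÷ 22 ≈ 21060.182.
Standard quotas: North 5.7920, South 6.7096, East 5.1929, West 4.3056.
Lower quotas: North 5, South 6, East 5, West 4 (sum 20, leaving 2 seats).
Remainders in descending order: North 0.7920, South 0.7096, West 0.3056, East 0.1929.
Largest remainders: North, South receive the extra seats.

North 6, South 7, East 5, West 4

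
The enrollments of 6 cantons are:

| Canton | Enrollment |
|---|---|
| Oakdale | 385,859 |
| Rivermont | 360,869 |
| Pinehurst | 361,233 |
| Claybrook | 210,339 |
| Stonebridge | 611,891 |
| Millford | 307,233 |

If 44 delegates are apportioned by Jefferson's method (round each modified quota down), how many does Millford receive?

6

Standard divisor 2237424/44 ≈ 50850.545; standard quotas: Oakdale 7.588, Rivermont 7.097, Pinehurst 7.104, Claybrook 4.136, Stonebridge 12.033, Millford 6.042.
Rounding down gives 7, 7, 7, 4, 12, 6 = 43 seats, so the divisor must be adjusted.
With modified divisor 47700: modified quotas Oakdale 8.089, Rivermont 7.565, Pinehurst 7.573, Claybrook 4.410, Stonebridge 12.828, Millford 6.441.
Rounding down: Oakdale 8, Rivermont 7, Pinehurst 7, Claybrook 4, Stonebridge 12, Millford 6 (total 44).
Millford receives 6.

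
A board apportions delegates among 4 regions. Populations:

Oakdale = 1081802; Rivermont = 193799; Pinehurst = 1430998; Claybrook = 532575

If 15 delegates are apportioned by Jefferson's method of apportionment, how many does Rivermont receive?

Standard divisor 3239174/15 ≈ 215944.933; standard quotas: Oakdale 5.010, Rivermont 0.897, Pinehurst 6.627, Claybrook 2.466.
Rounding down gives 5, 0, 6, 2 = 13 seats, so the divisor must be adjusted.
With modified divisor 187000: modified quotas Oakdale 5.785, Rivermont 1.036, Pinehurst 7.652, Claybrook 2.848.
Rounding down: Oakdale 5, Rivermont 1, Pinehurst 7, Claybrook 2 (total 15).
Rivermont receives 1.

1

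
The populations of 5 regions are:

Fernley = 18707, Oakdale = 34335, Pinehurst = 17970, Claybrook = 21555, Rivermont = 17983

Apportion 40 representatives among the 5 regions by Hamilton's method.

Fernley 7; Oakdale 12; Pinehurst 6; Claybrook 8; Rivermont 7

The standard divisor is 110550/40 ≈ 2763.75.
Standard quotas: Fernley 6.7687, Oakdale 12.4233, Pinehurst 6.5020, Claybrook 7.7992, Rivermont 6.5067.
Lower quotas: Fernley 6, Oakdale 12, Pinehurst 6, Claybrook 7, Rivermont 6 (sum 37, leaving 3 seats).
Remainders in descending order: Claybrook 0.7992, Fernley 0.7687, Rivermont 0.5067, Pinehurst 0.5020, Oakdale 0.4233.
The surplus seats go to Claybrook, Fernley, Rivermont.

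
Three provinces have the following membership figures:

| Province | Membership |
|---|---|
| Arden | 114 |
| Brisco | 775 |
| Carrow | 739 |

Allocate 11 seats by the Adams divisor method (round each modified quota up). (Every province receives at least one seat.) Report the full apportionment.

Standard divisor 1628/11 ≈ 148; standard quotas: Arden 0.770, Brisco 5.236, Carrow 4.993.
Rounding up gives 1, 6, 5 = 12 seats, so the divisor must be adjusted.
With modified divisor 170: modified quotas Arden 0.671, Brisco 4.559, Carrow 4.347.
Rounding up: Arden 1, Brisco 5, Carrow 5 (total 11).

Arden 1; Brisco 5; Carrow 5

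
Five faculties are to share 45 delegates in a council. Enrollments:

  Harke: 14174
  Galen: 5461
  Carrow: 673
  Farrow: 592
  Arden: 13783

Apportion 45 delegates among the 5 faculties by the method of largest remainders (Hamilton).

Harke: 18, Galen: 7, Carrow: 1, Farrow: 1, Arden: 18

The standard divisor is 34683/45 ≈ 770.733.
Standard quotas: Harke 18.3903, Galen 7.0855, Carrow 0.8732, Farrow 0.7681, Arden 17.8830.
Lower quotas: Harke 18, Galen 7, Carrow 0, Farrow 0, Arden 17 (sum 42, leaving 3 seats).
Remainders in descending order: Arden 0.8830, Carrow 0.8732, Farrow 0.7681, Harke 0.3903, Galen 0.0855.
Largest remainders: Arden, Carrow, Farrow receive the extra seats.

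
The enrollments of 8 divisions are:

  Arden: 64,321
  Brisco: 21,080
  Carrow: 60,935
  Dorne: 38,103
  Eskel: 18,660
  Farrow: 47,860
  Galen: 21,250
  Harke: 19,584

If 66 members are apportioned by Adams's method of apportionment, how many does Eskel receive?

Standard divisor 291793/66 ≈ 4421.106; standard quotas: Arden 14.549, Brisco 4.768, Carrow 13.783, Dorne 8.618, Eskel 4.221, Farrow 10.825, Galen 4.806, Harke 4.430.
Rounding up gives 15, 5, 14, 9, 5, 11, 5, 5 = 69 seats, so the divisor must be adjusted.
With modified divisor 4700: modified quotas Arden 13.685, Brisco 4.485, Carrow 12.965, Dorne 8.107, Eskel 3.970, Farrow 10.183, Galen 4.521, Harke 4.167.
Rounding up: Arden 14, Brisco 5, Carrow 13, Dorne 9, Eskel 4, Farrow 11, Galen 5, Harke 5 (total 66).
Eskel receives 4.

4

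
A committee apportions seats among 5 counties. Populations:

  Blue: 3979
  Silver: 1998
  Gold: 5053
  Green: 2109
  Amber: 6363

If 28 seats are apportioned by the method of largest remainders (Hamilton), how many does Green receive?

3

The standard divisor is 19502/28 ≈ 696.5.
Standard quotas: Blue 5.7128, Silver 2.8686, Gold 7.2548, Green 3.0280, Amber 9.1357.
Lower quotas: Blue 5, Silver 2, Gold 7, Green 3, Amber 9 (sum 26, leaving 2 seats).
Remainders in descending order: Silver 0.8686, Blue 0.7128, Gold 0.2548, Amber 0.1357, Green 0.0280.
The surplus seats go to Silver, Blue.
Green receives 3.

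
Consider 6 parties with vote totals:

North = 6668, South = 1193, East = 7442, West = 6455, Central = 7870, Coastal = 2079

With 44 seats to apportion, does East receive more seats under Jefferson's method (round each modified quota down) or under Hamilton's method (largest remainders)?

Jefferson

Jefferson: North 9, South 1, East 11, West 9, Central 11, Coastal 3.
Hamilton: North 9, South 2, East 10, West 9, Central 11, Coastal 3.
East gets 11 under Jefferson and 10 under Hamilton.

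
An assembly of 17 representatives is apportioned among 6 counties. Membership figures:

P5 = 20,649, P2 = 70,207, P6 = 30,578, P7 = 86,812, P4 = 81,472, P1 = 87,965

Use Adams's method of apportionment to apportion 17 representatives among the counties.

Standard divisor 377683/17 ≈ 22216.647; standard quotas: P5 0.929, P2 3.160, P6 1.376, P7 3.908, P4 3.667, P1 3.959.
Rounding up gives 1, 4, 2, 4, 4, 4 = 19 seats, so the divisor must be adjusted.
With modified divisor 28000: modified quotas P5 0.737, P2 2.507, P6 1.092, P7 3.100, P4 2.910, P1 3.142.
Rounding up: P5 1, P2 3, P6 2, P7 4, P4 3, P1 4 (total 17).

P5 1, P2 3, P6 2, P7 4, P4 3, P1 4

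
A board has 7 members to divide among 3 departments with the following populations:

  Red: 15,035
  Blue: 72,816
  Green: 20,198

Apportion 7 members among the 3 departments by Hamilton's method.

Red=1, Blue=5, Green=1

Total 108049; standard divisor 108049/7 ≈ 15435.571.
Standard quotas: Red 0.9740, Blue 4.7174, Green 1.3085.
Lower quotas: Red 0, Blue 4, Green 1 (sum 5, leaving 2 seats).
Remainders in descending order: Red 0.9740, Blue 0.7174, Green 0.3085.
The surplus seats go to Red, Blue.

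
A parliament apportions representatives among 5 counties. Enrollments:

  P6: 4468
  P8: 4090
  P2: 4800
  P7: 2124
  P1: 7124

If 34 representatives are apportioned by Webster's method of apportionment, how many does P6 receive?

7

Standard divisor 22606/34 ≈ 664.882; standard quotas: P6 6.720, P8 6.151, P2 7.219, P7 3.195, P1 10.715.
Rounding to the nearest integer gives P6 7, P8 6, P2 7, P7 3, P1 11 — total 34, matching the house size, so no adjustment is needed.
P6 receives 7.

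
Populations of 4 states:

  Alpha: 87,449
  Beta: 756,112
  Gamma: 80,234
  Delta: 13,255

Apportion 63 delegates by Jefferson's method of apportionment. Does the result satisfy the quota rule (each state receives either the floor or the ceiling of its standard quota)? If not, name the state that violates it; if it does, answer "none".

Standard quotas: Alpha 5.879, Beta 50.835, Gamma 5.394, Delta 0.891.
Jefferson allocation: Alpha 6, Beta 52, Gamma 5, Delta 0.
Beta has quota 50.835 (lower 50, upper 51) but receives 52 — outside the quota interval.

Beta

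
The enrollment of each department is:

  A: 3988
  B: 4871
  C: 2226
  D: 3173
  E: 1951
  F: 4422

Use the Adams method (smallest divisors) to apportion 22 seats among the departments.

A 4, B 5, C 3, D 3, E 2, F 5

Standard divisor 20631/22 ≈ 937.773; standard quotas: A 4.253, B 5.194, C 2.374, D 3.384, E 2.080, F 4.715.
Rounding up gives 5, 6, 3, 4, 3, 5 = 26 seats, so the divisor must be adjusted.
With modified divisor 1080: modified quotas A 3.693, B 4.510, C 2.061, D 2.938, E 1.806, F 4.094.
Rounding up: A 4, B 5, C 3, D 3, E 2, F 5 (total 22).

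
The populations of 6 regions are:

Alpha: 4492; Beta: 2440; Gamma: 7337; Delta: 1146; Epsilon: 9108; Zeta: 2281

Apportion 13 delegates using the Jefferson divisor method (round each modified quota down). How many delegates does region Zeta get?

Standard divisor 26804/13 ≈ 2061.846; standard quotas: Alpha 2.179, Beta 1.183, Gamma 3.558, Delta 0.556, Epsilon 4.417, Zeta 1.106.
Rounding down gives 2, 1, 3, 0, 4, 1 = 11 seats, so the divisor must be adjusted.
With modified divisor 1700: modified quotas Alpha 2.642, Beta 1.435, Gamma 4.316, Delta 0.674, Epsilon 5.358, Zeta 1.342.
Rounding down: Alpha 2, Beta 1, Gamma 4, Delta 0, Epsilon 5, Zeta 1 (total 13).
Zeta receives 1.

1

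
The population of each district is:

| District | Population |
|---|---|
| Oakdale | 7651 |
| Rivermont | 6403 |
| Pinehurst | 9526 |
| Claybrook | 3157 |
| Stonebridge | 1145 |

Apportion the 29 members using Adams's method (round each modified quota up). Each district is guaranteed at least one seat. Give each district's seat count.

Oakdale: 8; Rivermont: 7; Pinehurst: 9; Claybrook: 3; Stonebridge: 2

Standard divisor 27882/29 ≈ 961.448; standard quotas: Oakdale 7.958, Rivermont 6.660, Pinehurst 9.908, Claybrook 3.284, Stonebridge 1.191.
Rounding up gives 8, 7, 10, 4, 2 = 31 seats, so the divisor must be adjusted.
With modified divisor 1063: modified quotas Oakdale 7.198, Rivermont 6.024, Pinehurst 8.961, Claybrook 2.970, Stonebridge 1.077.
Rounding up: Oakdale 8, Rivermont 7, Pinehurst 9, Claybrook 3, Stonebridge 2 (total 29).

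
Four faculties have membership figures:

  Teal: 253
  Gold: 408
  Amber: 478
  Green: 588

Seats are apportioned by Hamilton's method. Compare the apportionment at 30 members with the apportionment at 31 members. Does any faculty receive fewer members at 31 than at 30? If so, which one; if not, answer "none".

At 30 seats: Teal 5, Gold 7, Amber 8, Green 10.
At 31 seats: Teal 4, Gold 7, Amber 9, Green 11.
Teal drops from 5 to 4.

Teal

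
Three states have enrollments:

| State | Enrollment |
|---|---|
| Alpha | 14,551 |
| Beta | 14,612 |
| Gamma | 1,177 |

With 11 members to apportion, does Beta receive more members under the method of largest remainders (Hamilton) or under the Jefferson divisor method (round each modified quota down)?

Hamilton: Alpha 5, Beta 5, Gamma 1.
Jefferson: Alpha 5, Beta 6, Gamma 0.
Beta gets 5 under Hamilton and 6 under Jefferson.

Jefferson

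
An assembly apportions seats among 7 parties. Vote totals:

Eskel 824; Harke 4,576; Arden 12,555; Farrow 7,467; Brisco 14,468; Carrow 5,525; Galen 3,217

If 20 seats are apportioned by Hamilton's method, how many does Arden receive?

5

The standard divisor is 48632/20 ≈ 2431.6.
Standard quotas: Eskel 0.3389, Harke 1.8819, Arden 5.1633, Farrow 3.0708, Brisco 5.9500, Carrow 2.2722, Galen 1.3230.
Lower quotas: Eskel 0, Harke 1, Arden 5, Farrow 3, Brisco 5, Carrow 2, Galen 1 (sum 17, leaving 3 seats).
Remainders in descending order: Brisco 0.9500, Harke 0.8819, Eskel 0.3389, Galen 0.3230, Carrow 0.2722, Arden 0.1633, Farrow 0.0708.
The surplus seats go to Brisco, Harke, Eskel.
Arden receives 5.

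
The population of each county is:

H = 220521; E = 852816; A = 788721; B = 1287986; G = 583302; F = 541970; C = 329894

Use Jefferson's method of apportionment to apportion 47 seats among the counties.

H 2, E 9, A 8, B 14, G 6, F 5, C 3

Standard divisor 4605210/47 ≈ 97983.191; standard quotas: H 2.251, E 8.704, A 8.050, B 13.145, G 5.953, F 5.531, C 3.367.
Rounding down gives 2, 8, 8, 13, 5, 5, 3 = 44 seats, so the divisor must be adjusted.
With modified divisor 91200: modified quotas H 2.418, E 9.351, A 8.648, B 14.123, G 6.396, F 5.943, C 3.617.
Rounding down: H 2, E 9, A 8, B 14, G 6, F 5, C 3 (total 47).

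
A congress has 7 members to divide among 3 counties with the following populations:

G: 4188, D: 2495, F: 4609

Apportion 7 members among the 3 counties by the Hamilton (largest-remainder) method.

The standard divisor is 11292/7 ≈ 1613.143.
Standard quotas: G 2.596, D 1.547, F 2.857.
Lower quotas: G 2, D 1, F 2 (sum 5, leaving 2 seats).
Remainders in descending order: F 0.857, G 0.596, D 0.547.
Largest remainders: F, G receive the extra seats.

G 3; D 1; F 3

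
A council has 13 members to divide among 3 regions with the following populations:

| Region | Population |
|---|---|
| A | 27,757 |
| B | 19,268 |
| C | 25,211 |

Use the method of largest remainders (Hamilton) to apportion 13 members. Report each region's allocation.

Standard divisor: 72236 ÷ 13 ≈ 5556.615.
Standard quotas: A 4.9953, B 3.4676, C 4.5371.
Lower quotas: A 4, B 3, C 4 (sum 11, leaving 2 seats).
Remainders in descending order: A 0.9953, C 0.5371, B 0.4676.
Largest remainders: A, C receive the extra seats.

A 5, B 3, C 5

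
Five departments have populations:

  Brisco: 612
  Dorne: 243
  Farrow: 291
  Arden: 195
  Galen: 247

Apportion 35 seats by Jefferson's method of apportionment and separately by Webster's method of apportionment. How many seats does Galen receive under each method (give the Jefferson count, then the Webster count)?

5 and 6

Jefferson: Brisco 14, Dorne 5, Farrow 7, Arden 4, Galen 5.
Webster: Brisco 14, Dorne 5, Farrow 6, Arden 4, Galen 6.
Galen gets 5 under Jefferson and 6 under Webster.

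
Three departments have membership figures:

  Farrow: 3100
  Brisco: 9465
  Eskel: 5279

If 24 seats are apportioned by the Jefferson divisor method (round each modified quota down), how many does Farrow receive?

Standard divisor 17844/24 ≈ 743.5; standard quotas: Farrow 4.169, Brisco 12.730, Eskel 7.100.
Rounding down gives 4, 12, 7 = 23 seats, so the divisor must be adjusted.
With modified divisor 700: modified quotas Farrow 4.429, Brisco 13.521, Eskel 7.541.
Rounding down: Farrow 4, Brisco 13, Eskel 7 (total 24).
Farrow receives 4.

4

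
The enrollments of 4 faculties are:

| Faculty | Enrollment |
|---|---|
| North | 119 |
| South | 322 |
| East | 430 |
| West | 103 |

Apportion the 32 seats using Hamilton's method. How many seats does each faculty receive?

Standard divisor: 974 ÷ 32 ≈ 30.438.
Standard quotas: North 3.910, South 10.579, East 14.127, West 3.384.
Lower quotas: North 3, South 10, East 14, West 3 (sum 30, leaving 2 seats).
Remainders in descending order: North 0.910, South 0.579, West 0.384, East 0.127.
The surplus seats go to North, South.

North: 4; South: 11; East: 14; West: 3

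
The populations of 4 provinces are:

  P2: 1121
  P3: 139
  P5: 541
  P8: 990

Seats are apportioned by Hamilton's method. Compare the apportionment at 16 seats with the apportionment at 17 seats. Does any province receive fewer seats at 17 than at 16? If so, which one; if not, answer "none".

At 16 seats: P2 6, P3 1, P5 3, P8 6.
At 17 seats: P2 7, P3 1, P5 3, P8 6.
No province's allocation decreased.

none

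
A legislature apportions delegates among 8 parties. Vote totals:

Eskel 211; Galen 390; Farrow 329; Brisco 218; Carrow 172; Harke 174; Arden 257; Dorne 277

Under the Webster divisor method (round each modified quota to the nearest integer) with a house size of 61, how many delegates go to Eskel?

6

Standard divisor 2028/61 ≈ 33.246; standard quotas: Eskel 6.347, Galen 11.731, Farrow 9.896, Brisco 6.557, Carrow 5.174, Harke 5.234, Arden 7.730, Dorne 8.332.
Rounding to the nearest integer gives Eskel 6, Galen 12, Farrow 10, Brisco 7, Carrow 5, Harke 5, Arden 8, Dorne 8 — total 61, matching the house size, so no adjustment is needed.
Eskel receives 6.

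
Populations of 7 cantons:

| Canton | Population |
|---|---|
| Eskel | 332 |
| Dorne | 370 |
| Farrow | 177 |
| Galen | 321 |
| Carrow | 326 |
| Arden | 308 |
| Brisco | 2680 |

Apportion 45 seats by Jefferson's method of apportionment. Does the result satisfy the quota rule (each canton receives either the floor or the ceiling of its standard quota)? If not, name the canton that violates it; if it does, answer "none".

Brisco

Standard quotas: Eskel 3.310, Dorne 3.689, Farrow 1.765, Galen 3.200, Carrow 3.250, Arden 3.070, Brisco 26.717.
Jefferson allocation: Eskel 3, Dorne 4, Farrow 1, Galen 3, Carrow 3, Arden 3, Brisco 28.
Brisco has quota 26.717 (lower 26, upper 27) but receives 28 — outside the quota interval.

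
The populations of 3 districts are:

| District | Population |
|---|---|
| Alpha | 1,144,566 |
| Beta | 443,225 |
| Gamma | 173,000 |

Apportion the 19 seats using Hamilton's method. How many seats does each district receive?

Alpha: 12, Beta: 5, Gamma: 2

Standard divisor: 1760791 ÷ 19 ≈ 92673.211.
Standard quotas: Alpha 12.3506, Beta 4.7827, Gamma 1.8668.
Lower quotas: Alpha 12, Beta 4, Gamma 1 (sum 17, leaving 2 seats).
Remainders in descending order: Gamma 0.8668, Beta 0.7827, Alpha 0.3506.
The surplus seats go to Gamma, Beta.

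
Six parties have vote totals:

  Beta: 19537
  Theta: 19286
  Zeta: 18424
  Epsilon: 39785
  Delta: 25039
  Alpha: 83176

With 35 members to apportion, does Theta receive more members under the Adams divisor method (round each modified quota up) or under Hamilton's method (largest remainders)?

Adams: Beta 4, Theta 4, Zeta 3, Epsilon 7, Delta 4, Alpha 13.
Hamilton: Beta 4, Theta 3, Zeta 3, Epsilon 7, Delta 4, Alpha 14.
Theta gets 4 under Adams and 3 under Hamilton.

Adams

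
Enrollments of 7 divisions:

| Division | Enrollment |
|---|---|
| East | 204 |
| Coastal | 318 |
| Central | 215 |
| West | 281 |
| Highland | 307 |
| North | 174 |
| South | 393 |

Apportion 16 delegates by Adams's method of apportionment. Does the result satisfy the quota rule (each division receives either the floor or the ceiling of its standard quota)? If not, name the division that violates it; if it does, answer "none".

none

Standard quotas: East 1.725, Coastal 2.689, Central 1.818, West 2.376, Highland 2.596, North 1.471, South 3.323.
Adams allocation: East 2, Coastal 3, Central 2, West 2, Highland 2, North 2, South 3.
Every allocation lies between the lower and upper quota.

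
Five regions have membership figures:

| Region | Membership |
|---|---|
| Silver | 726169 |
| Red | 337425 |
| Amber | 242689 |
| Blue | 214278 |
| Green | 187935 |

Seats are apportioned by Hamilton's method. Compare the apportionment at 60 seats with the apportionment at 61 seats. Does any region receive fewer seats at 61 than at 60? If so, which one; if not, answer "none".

Blue

At 60 seats: Silver 25, Red 12, Amber 8, Blue 8, Green 7.
At 61 seats: Silver 26, Red 12, Amber 9, Blue 7, Green 7.
Blue drops from 8 to 7.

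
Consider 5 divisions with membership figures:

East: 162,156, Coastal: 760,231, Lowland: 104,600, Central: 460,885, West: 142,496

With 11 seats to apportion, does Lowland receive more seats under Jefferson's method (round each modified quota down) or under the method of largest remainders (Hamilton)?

Hamilton

Jefferson: East 1, Coastal 6, Lowland 0, Central 3, West 1.
Hamilton: East 1, Coastal 5, Lowland 1, Central 3, West 1.
Lowland gets 0 under Jefferson and 1 under Hamilton.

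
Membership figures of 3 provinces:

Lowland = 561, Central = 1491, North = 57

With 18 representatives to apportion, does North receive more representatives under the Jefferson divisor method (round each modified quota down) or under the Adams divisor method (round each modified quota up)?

Jefferson: Lowland 5, Central 13, North 0.
Adams: Lowland 5, Central 12, North 1.
North gets 0 under Jefferson and 1 under Adams.

Adams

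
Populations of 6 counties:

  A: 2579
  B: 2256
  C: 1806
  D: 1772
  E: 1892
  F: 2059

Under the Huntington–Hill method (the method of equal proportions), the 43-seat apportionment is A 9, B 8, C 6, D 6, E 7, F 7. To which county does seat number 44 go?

C

Priority for the next seat is population ÷ (√(s·(s+1))).
Priorities: A 271.850, B 265.872, C 278.672, D 273.426, E 252.829, F 275.145.
Highest priority: C.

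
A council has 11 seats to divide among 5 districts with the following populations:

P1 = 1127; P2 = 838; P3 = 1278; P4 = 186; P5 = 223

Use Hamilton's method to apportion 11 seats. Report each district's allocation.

P1 3, P2 2, P3 4, P4 1, P5 1

The standard divisor is 3652/11 = 332.
Standard quotas: P1 3.395, P2 2.524, P3 3.849, P4 0.560, P5 0.672.
Lower quotas: P1 3, P2 2, P3 3, P4 0, P5 0 (sum 8, leaving 3 seats).
Remainders in descending order: P3 0.849, P5 0.672, P4 0.560, P2 0.524, P1 0.395.
The surplus seats go to P3, P5, P4.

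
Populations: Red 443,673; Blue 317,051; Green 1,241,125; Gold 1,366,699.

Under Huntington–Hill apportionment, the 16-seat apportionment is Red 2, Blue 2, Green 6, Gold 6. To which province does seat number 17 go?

Gold

Priority for the next seat is population ÷ (√(s·(s+1))).
Priorities: Red 181128.744, Blue 129435.529, Green 191509.745, Gold 210886.234.
Highest priority: Gold.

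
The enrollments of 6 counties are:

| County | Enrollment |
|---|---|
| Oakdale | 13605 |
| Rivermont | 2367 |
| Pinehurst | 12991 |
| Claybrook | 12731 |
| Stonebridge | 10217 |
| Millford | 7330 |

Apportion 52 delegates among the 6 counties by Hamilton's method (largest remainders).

Oakdale=12; Rivermont=2; Pinehurst=11; Claybrook=11; Stonebridge=9; Millford=7

Standard divisor: 59241 ÷ 52 ≈ 1139.25.
Standard quotas: Oakdale 11.9421, Rivermont 2.0777, Pinehurst 11.4031, Claybrook 11.1749, Stonebridge 8.9682, Millford 6.4341.
Lower quotas: Oakdale 11, Rivermont 2, Pinehurst 11, Claybrook 11, Stonebridge 8, Millford 6 (sum 49, leaving 3 seats).
Remainders in descending order: Stonebridge 0.9682, Oakdale 0.9421, Millford 0.4341, Pinehurst 0.4031, Claybrook 0.1749, Rivermont 0.0777.
Largest remainders: Stonebridge, Oakdale, Millford receive the extra seats.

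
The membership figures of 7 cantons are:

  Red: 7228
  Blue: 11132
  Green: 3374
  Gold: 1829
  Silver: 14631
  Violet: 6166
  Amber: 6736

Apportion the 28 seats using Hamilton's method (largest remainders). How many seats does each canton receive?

Red 4; Blue 6; Green 2; Gold 1; Silver 8; Violet 3; Amber 4

Total 51096; standard divisor 51096/28 ≈ 1824.857.
Standard quotas: Red 3.9609, Blue 6.1002, Green 1.8489, Gold 1.0023, Silver 8.0176, Violet 3.3789, Amber 3.6912.
Lower quotas: Red 3, Blue 6, Green 1, Gold 1, Silver 8, Violet 3, Amber 3 (sum 25, leaving 3 seats).
Remainders in descending order: Red 0.9609, Green 0.8489, Amber 0.6912, Violet 0.3789, Blue 0.1002, Silver 0.0176, Gold 0.0023.
Largest remainders: Red, Green, Amber receive the extra seats.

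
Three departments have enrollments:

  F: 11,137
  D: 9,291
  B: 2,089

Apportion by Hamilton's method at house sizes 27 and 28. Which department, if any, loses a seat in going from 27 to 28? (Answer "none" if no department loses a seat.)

At 27 seats: F 13, D 11, B 3.
At 28 seats: F 14, D 11, B 3.
No department's allocation decreased.

none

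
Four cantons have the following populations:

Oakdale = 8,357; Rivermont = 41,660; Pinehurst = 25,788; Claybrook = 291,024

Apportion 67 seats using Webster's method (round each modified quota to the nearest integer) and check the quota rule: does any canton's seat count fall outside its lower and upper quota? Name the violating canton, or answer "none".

Standard quotas: Oakdale 1.526, Rivermont 7.609, Pinehurst 4.710, Claybrook 53.154.
Webster allocation: Oakdale 2, Rivermont 8, Pinehurst 5, Claybrook 52.
Claybrook has quota 53.154 (lower 53, upper 54) but receives 52 — outside the quota interval.

Claybrook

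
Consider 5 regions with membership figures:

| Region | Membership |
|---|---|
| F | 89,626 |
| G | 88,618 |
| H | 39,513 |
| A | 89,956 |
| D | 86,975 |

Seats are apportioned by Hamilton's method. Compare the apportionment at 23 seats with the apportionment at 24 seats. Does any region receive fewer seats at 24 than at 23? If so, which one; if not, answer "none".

At 23 seats: F 5, G 5, H 3, A 5, D 5.
At 24 seats: F 6, G 5, H 2, A 6, D 5.
H drops from 3 to 2.

H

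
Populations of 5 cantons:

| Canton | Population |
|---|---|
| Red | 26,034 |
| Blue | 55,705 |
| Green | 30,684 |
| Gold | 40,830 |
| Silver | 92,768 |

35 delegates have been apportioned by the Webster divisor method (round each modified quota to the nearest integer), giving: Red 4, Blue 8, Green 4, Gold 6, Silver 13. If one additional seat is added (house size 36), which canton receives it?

Silver

Priority for the next seat is population ÷ (current seats + 0.5).
Priorities: Red 5785.333, Blue 6553.529, Green 6818.667, Gold 6281.538, Silver 6871.704.
Highest priority: Silver.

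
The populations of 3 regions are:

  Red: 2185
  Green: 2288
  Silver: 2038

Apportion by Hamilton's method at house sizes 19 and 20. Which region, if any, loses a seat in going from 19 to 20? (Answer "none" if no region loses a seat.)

At 19 seats: Red 6, Green 7, Silver 6.
At 20 seats: Red 7, Green 7, Silver 6.
No region's allocation decreased.

none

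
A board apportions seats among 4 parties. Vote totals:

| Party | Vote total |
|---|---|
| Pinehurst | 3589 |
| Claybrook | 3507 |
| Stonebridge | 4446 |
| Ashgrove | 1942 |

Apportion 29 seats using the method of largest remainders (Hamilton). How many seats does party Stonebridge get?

Standard divisor: 13484 ÷ 29 ≈ 464.966.
Standard quotas: Pinehurst 7.719, Claybrook 7.542, Stonebridge 9.562, Ashgrove 4.177.
Lower quotas: Pinehurst 7, Claybrook 7, Stonebridge 9, Ashgrove 4 (sum 27, leaving 2 seats).
Remainders in descending order: Pinehurst 0.719, Stonebridge 0.562, Claybrook 0.542, Ashgrove 0.177.
Largest remainders: Pinehurst, Stonebridge receive the extra seats.
Stonebridge receives 10.

10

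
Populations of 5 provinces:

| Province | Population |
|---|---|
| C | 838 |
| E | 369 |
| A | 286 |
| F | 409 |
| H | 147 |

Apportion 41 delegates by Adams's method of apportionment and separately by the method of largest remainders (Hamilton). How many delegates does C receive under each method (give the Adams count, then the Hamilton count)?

16 and 17

Adams: C 16, E 8, A 6, F 8, H 3.
Hamilton: C 17, E 7, A 6, F 8, H 3.
C gets 16 under Adams and 17 under Hamilton.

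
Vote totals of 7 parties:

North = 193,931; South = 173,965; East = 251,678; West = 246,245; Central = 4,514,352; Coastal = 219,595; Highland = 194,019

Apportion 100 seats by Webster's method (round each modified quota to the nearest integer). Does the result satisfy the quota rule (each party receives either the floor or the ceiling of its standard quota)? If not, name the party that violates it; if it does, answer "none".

Standard quotas: North 3.347, South 3.003, East 4.344, West 4.250, Central 77.917, Coastal 3.790, Highland 3.349.
Webster allocation: North 3, South 3, East 4, West 4, Central 79, Coastal 4, Highland 3.
Central has quota 77.917 (lower 77, upper 78) but receives 79 — outside the quota interval.

Central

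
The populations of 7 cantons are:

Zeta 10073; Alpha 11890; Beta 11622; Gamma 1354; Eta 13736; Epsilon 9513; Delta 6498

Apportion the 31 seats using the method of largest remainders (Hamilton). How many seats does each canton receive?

Total 64686; standard divisor 64686/31 ≈ 2086.645.
Standard quotas: Zeta 4.8274, Alpha 5.6981, Beta 5.5697, Gamma 0.6489, Eta 6.5828, Epsilon 4.5590, Delta 3.1141.
Lower quotas: Zeta 4, Alpha 5, Beta 5, Gamma 0, Eta 6, Epsilon 4, Delta 3 (sum 27, leaving 4 seats).
Remainders in descending order: Zeta 0.8274, Alpha 0.6981, Gamma 0.6489, Eta 0.5828, Beta 0.5697, Epsilon 0.5590, Delta 0.1141.
The surplus seats go to Zeta, Alpha, Gamma, Eta.

Zeta: 5; Alpha: 6; Beta: 5; Gamma: 1; Eta: 7; Epsilon: 4; Delta: 3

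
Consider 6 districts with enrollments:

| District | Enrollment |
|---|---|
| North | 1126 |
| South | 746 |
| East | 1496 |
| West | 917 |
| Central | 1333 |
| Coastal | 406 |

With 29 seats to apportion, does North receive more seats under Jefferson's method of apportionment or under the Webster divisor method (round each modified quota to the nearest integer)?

Jefferson

Jefferson: North 6, South 3, East 7, West 4, Central 7, Coastal 2.
Webster: North 5, South 4, East 7, West 4, Central 7, Coastal 2.
North gets 6 under Jefferson and 5 under Webster.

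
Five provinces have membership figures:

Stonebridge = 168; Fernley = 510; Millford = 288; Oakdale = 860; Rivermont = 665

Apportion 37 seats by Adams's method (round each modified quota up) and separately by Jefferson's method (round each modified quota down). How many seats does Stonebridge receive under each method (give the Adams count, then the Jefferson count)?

3 and 2

Adams: Stonebridge 3, Fernley 8, Millford 4, Oakdale 12, Rivermont 10.
Jefferson: Stonebridge 2, Fernley 8, Millford 4, Oakdale 13, Rivermont 10.
Stonebridge gets 3 under Adams and 2 under Jefferson.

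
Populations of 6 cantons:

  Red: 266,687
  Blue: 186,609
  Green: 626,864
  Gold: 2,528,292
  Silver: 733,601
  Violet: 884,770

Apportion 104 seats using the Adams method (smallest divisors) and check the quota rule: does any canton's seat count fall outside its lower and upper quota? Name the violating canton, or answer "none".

Gold

Standard quotas: Red 5.306, Blue 3.713, Green 12.473, Gold 50.306, Silver 14.597, Violet 17.605.
Adams allocation: Red 6, Blue 4, Green 13, Gold 49, Silver 15, Violet 17.
Gold has quota 50.306 (lower 50, upper 51) but receives 49 — outside the quota interval.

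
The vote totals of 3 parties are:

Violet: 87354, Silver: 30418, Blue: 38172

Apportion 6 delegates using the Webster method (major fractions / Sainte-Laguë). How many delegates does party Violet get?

Standard divisor 155944/6 ≈ 25990.667; standard quotas: Violet 3.361, Silver 1.170, Blue 1.469.
Rounding to the nearest integer gives 3, 1, 1 = 5 seats, so the divisor must be adjusted.
With modified divisor 25105.2: modified quotas Violet 3.480, Silver 1.212, Blue 1.520.
Rounding to the nearest integer: Violet 3, Silver 1, Blue 2 (total 6).
Violet receives 3.

3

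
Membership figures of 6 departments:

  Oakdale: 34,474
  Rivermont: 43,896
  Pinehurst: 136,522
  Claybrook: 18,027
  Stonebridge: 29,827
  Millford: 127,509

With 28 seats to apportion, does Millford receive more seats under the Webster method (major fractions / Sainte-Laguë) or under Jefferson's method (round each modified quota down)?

Jefferson

Webster: Oakdale 3, Rivermont 3, Pinehurst 10, Claybrook 1, Stonebridge 2, Millford 9.
Jefferson: Oakdale 2, Rivermont 3, Pinehurst 10, Claybrook 1, Stonebridge 2, Millford 10.
Millford gets 9 under Webster and 10 under Jefferson.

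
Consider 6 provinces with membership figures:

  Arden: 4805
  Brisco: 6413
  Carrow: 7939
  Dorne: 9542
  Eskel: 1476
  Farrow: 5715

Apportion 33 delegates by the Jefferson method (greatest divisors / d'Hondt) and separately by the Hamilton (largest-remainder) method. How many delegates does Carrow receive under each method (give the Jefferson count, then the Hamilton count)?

8 and 7

Jefferson: Arden 4, Brisco 6, Carrow 8, Dorne 9, Eskel 1, Farrow 5.
Hamilton: Arden 5, Brisco 6, Carrow 7, Dorne 9, Eskel 1, Farrow 5.
Carrow gets 8 under Jefferson and 7 under Hamilton.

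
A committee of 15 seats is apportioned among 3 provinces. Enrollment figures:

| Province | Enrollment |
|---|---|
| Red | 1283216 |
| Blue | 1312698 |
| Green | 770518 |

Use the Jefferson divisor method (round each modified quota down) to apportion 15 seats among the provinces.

Red 6, Blue 6, Green 3

Standard divisor 3366432/15 ≈ 224428.8; standard quotas: Red 5.718, Blue 5.849, Green 3.433.
Rounding down gives 5, 5, 3 = 13 seats, so the divisor must be adjusted.
With modified divisor 203200: modified quotas Red 6.315, Blue 6.460, Green 3.792.
Rounding down: Red 6, Blue 6, Green 3 (total 15).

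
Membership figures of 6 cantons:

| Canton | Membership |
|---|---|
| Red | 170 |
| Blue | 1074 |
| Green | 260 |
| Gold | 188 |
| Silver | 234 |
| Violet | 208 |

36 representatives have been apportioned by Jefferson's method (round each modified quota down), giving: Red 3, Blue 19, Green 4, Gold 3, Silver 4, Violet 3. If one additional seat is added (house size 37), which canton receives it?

Blue

Priority for the next seat is population ÷ (current seats + 1).
Priorities: Red 42.500, Blue 53.700, Green 52.000, Gold 47.000, Silver 46.800, Violet 52.000.
Highest priority: Blue.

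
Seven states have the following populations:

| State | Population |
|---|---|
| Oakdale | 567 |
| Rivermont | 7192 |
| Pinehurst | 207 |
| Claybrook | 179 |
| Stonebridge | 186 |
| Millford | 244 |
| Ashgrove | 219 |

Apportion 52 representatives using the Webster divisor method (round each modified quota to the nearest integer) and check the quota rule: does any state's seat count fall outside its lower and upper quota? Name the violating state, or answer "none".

Rivermont

Standard quotas: Oakdale 3.353, Rivermont 42.527, Pinehurst 1.224, Claybrook 1.058, Stonebridge 1.100, Millford 1.443, Ashgrove 1.295.
Webster allocation: Oakdale 3, Rivermont 44, Pinehurst 1, Claybrook 1, Stonebridge 1, Millford 1, Ashgrove 1.
Rivermont has quota 42.527 (lower 42, upper 43) but receives 44 — outside the quota interval.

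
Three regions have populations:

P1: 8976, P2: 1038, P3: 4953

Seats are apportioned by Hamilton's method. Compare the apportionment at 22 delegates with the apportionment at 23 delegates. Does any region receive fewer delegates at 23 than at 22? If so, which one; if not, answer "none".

P2

At 22 seats: P1 13, P2 2, P3 7.
At 23 seats: P1 14, P2 1, P3 8.
P2 drops from 2 to 1.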